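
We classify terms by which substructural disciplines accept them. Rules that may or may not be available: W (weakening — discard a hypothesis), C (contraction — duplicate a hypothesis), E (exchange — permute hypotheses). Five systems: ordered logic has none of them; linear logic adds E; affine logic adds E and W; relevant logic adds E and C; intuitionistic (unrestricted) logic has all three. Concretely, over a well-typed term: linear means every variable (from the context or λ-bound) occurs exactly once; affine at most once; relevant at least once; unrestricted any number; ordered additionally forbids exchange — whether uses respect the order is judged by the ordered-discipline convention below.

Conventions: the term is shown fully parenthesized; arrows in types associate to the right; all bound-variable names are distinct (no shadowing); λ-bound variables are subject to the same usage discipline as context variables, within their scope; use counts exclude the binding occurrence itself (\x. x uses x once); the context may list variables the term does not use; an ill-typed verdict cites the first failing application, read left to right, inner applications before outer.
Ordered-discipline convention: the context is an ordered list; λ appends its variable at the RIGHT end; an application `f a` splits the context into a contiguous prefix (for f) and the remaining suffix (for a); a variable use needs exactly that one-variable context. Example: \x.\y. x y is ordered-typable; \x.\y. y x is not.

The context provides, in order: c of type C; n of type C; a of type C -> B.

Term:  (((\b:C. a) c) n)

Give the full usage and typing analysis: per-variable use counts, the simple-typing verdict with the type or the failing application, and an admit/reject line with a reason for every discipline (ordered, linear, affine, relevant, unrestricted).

usage: c=1; n=1; a=1; b [bound]=0
uses in reading order: a, c, n
typing: well-typed at B
ordered: ✗, b left unused
linear: ✗, b left unused
affine: ✓, none of c, n, a, b used more than once
relevant: ✗, b left unused
unrestricted: ✓, simply typable at B; W, C, E all held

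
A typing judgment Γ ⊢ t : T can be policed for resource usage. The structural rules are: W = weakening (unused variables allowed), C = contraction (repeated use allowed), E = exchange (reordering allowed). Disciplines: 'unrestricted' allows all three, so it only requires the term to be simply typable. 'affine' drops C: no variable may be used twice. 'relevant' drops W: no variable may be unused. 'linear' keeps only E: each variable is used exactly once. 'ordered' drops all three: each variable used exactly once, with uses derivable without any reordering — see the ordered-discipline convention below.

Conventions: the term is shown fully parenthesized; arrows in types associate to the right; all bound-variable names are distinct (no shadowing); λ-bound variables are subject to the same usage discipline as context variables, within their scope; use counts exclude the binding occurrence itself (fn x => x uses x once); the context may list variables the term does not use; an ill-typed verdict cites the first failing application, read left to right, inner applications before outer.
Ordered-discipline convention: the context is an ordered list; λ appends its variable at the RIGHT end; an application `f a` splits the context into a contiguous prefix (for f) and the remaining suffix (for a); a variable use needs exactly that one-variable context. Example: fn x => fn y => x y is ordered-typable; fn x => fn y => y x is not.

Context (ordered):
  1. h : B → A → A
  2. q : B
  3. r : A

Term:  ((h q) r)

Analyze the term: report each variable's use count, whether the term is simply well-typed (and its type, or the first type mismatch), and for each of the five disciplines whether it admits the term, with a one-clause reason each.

variable uses: h: 1×; q: 1×; r: 1×
order of uses: h, q, r
typing: well-typed — term : A
ordered: ✓ — h, q, r once each; derivable with no W/C/E
linear: ✓ — each of h, q, r used exactly once
affine: ✓ — at most one use each (h, q, r)
relevant: ✓ — none of h, q, r goes unused
unrestricted: ✓ — type-checks (A) and nothing is barred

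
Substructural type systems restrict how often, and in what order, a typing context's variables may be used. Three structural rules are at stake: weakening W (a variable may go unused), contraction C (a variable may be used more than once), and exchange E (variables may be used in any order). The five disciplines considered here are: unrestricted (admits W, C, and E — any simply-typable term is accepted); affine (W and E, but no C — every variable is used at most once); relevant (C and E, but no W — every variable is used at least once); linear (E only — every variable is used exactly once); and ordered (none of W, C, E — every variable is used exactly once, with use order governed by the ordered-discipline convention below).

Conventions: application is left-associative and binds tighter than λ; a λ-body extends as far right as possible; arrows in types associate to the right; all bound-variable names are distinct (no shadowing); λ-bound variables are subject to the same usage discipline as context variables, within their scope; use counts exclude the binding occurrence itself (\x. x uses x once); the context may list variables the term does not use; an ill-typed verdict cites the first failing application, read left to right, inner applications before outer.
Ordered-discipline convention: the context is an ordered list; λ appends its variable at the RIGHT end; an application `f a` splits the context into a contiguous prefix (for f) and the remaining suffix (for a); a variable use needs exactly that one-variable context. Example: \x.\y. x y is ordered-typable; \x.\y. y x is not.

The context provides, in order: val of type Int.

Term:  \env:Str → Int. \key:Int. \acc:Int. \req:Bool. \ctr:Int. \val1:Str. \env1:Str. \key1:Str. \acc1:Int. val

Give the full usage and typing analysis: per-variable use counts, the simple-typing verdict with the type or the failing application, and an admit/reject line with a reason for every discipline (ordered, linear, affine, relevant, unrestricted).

use counts: val: 1, env [bound]: 0, key [bound]: 0, acc [bound]: 0, req [bound]: 0, ctr [bound]: 0, val1 [bound]: 0, env1 [bound]: 0, key1 [bound]: 0, acc1 [bound]: 0
use order (left to right): val
typing: well-typed at (Str → Int) → Int → Int → Bool → Int → Str → Str → Str → Int → Int
ordered: ✗ — env, key, acc, req, ctr, val1, env1, key1, acc1 never used (weakening)
linear: ✗ — env, key, acc, req, ctr, val1, env1, key1, acc1 never used (weakening)
affine: ✓ — val, env, key, acc, req, ctr, val1, env1, key1, acc1: no repeats, contraction unneeded
relevant: ✗ — env, key, acc, req, ctr, val1, env1, key1, acc1 never used (weakening)
unrestricted: ✓ — type-checks ((Str → Int) → Int → Int → Bool → Int → Str → Str → Str → Int → Int) and nothing is barred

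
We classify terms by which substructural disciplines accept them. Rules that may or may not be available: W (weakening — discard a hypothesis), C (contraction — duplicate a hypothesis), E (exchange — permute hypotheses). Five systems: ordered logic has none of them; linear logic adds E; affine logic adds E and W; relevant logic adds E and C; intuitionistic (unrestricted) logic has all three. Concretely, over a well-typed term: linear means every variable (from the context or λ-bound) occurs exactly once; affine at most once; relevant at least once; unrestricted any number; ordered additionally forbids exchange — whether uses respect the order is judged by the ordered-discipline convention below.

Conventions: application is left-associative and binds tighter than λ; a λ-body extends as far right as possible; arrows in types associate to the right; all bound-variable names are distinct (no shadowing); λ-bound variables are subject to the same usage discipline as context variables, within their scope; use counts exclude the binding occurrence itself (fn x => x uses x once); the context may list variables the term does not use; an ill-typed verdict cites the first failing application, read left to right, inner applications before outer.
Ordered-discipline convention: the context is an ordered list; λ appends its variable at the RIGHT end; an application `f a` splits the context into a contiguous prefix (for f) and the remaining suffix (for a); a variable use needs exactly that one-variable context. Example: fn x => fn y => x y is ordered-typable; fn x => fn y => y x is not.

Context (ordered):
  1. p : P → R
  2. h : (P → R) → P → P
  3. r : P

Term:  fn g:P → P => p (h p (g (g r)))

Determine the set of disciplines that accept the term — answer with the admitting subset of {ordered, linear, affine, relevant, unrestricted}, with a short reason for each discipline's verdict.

admitted in: relevant, unrestricted
use counts: p=2, h=1, r=1, g (λ-bound)=2
uses in reading order: p, h, p, g, g, r
typing: well-typed — term : (P → P) → R
ordered: ✗, needs contraction — p ×2, g ×2
linear: ✗, needs contraction — p ×2, g ×2
affine: ✗, needs contraction — p ×2, g ×2
relevant: ✓, every one of p, h, r, g appears
unrestricted: ✓, simply typable at (P → P) → R; W, C, E all held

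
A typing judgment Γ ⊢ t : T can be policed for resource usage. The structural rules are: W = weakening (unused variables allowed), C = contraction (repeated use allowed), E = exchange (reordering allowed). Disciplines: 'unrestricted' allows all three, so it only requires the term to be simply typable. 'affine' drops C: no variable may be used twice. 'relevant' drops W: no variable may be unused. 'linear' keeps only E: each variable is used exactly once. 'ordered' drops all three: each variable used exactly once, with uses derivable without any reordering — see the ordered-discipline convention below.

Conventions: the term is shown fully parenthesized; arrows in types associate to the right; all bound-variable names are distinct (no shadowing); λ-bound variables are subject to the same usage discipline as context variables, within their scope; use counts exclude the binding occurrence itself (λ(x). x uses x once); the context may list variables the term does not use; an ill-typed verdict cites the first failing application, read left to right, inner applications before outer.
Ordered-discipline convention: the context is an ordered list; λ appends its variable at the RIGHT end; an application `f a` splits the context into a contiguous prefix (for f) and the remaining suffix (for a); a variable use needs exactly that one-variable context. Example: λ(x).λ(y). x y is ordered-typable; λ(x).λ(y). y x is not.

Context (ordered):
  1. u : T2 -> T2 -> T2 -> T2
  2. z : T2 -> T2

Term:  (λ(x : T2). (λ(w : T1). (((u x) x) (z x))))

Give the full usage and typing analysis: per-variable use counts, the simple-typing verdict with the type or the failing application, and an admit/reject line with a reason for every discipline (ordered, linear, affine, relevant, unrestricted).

variable uses: u ×1; z ×1; x [bound] ×3; w [bound] ×0
uses in reading order: u, x, x, z, x
typing: well-typed — term : T2 -> T1 -> T2
ordered: ✗ — repeated use of x ×3; unused: w — weakening required
linear: ✗ — repeated use of x ×3; unused: w — weakening required
affine: ✗ — repeated use of x ×3
relevant: ✗ — unused: w — weakening required
unrestricted: ✓ — typability at T2 -> T1 -> T2 is all that's needed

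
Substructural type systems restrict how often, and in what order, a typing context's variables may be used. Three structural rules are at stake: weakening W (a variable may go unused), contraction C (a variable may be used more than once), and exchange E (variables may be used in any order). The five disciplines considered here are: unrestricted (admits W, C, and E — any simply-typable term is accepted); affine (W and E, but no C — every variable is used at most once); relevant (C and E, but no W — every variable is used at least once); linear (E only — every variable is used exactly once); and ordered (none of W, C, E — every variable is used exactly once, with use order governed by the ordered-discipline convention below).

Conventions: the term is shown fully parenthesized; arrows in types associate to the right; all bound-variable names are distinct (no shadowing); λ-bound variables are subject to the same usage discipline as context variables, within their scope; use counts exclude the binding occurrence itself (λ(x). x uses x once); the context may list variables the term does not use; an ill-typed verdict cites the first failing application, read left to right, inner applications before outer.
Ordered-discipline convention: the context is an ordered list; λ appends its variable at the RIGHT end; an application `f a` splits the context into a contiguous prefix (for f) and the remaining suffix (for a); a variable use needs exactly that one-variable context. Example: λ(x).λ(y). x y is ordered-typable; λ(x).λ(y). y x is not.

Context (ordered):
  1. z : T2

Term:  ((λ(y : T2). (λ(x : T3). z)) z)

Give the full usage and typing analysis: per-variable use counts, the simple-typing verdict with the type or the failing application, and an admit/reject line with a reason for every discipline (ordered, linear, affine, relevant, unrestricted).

variable uses: z ×2; y [bound] ×0; x [bound] ×0
use order (left to right): z, z
typing: the term checks, with type T3 -> T2
ordered: ✗ — repeated use of z ×2; y, x never used (weakening)
linear: ✗ — repeated use of z ×2; y, x never used (weakening)
affine: ✗ — repeated use of z ×2
relevant: ✗ — y, x never used (weakening)
unrestricted: ✓ — type-checks (T3 -> T2) and nothing is barred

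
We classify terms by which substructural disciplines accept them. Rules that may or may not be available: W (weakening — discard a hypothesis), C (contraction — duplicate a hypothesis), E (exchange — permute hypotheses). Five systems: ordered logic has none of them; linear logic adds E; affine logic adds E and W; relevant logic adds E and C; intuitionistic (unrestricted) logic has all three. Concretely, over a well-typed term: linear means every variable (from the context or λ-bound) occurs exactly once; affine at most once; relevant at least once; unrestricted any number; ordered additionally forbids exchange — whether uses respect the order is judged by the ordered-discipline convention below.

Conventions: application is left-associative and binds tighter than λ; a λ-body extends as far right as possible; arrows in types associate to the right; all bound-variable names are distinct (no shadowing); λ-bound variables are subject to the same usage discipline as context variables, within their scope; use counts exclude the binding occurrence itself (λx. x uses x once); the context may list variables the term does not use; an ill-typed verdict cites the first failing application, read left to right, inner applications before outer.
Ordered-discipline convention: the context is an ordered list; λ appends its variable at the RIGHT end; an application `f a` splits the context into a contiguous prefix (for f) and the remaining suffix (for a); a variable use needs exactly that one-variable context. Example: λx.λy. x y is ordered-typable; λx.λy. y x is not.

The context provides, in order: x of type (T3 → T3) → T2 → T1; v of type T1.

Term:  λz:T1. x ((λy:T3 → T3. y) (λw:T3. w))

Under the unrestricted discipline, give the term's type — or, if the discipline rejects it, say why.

term : T1 → T2 → T1
counts: x: 1×; v: 0×; z (λ-bound): 0×; y (λ-bound): 1×; w (λ-bound): 1×
uses in reading order: x, y, w
typing: well-typed at T1 → T2 → T1
summary: ordered ✗; linear ✗; affine ✓; relevant ✗; unrestricted ✓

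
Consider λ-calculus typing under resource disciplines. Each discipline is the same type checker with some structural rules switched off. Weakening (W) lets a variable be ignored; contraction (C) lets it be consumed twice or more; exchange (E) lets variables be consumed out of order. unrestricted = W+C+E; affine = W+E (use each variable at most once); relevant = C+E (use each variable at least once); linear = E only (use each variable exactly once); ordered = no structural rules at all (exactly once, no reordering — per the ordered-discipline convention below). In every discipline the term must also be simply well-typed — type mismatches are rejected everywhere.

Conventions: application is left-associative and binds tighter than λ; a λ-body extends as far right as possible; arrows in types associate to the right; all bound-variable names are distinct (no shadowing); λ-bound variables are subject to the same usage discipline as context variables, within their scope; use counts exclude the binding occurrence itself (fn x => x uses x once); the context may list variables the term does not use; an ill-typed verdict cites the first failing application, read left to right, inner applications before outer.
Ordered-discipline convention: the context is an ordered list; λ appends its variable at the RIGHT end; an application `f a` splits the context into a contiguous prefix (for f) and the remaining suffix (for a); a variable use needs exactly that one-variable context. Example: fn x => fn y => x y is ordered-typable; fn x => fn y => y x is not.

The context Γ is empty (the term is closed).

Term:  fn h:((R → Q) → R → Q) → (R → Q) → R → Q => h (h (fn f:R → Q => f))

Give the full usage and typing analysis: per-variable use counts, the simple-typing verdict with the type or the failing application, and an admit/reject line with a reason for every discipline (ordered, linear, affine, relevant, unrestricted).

variable uses: h (λ-bound): 2, f (λ-bound): 1
left-to-right use order: h, h, f
typing: the term checks, with type (((R → Q) → R → Q) → (R → Q) → R → Q) → (R → Q) → R → Q
ordered ✗ (h ×2 used more than once (contraction))
linear ✗ (h ×2 used more than once (contraction))
affine ✗ (h ×2 used more than once (contraction))
relevant ✓ (every one of h, f appears)
unrestricted ✓ (type-checks ((((R → Q) → R → Q) → (R → Q) → R → Q) → (R → Q) → R → Q) and nothing is barred)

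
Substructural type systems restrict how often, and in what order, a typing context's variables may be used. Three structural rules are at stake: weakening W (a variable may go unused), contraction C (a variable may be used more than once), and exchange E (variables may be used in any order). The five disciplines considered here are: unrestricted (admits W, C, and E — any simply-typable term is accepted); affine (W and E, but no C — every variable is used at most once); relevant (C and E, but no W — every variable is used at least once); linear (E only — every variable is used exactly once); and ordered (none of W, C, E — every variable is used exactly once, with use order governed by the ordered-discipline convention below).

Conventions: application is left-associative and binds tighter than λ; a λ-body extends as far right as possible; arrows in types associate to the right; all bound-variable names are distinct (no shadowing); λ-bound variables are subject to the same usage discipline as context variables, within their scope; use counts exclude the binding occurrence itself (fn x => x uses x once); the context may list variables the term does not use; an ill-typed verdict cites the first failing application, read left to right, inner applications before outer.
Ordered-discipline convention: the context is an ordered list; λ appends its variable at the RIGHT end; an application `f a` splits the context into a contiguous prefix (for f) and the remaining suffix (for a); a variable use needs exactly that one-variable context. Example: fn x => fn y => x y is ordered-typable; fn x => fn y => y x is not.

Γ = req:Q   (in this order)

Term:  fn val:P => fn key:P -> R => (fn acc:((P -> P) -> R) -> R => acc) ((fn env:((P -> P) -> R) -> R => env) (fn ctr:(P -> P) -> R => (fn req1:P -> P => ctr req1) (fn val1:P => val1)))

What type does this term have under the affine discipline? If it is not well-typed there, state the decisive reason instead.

term : P -> (P -> R) -> ((P -> P) -> R) -> R
variable uses: req: 0×, val [bound]: 0×, key [bound]: 0×, acc [bound]: 1×, env [bound]: 1×, ctr [bound]: 1×, req1 [bound]: 1×, val1 [bound]: 1×
left-to-right use order: acc, env, ctr, req1, val1
typing: well-typed at P -> (P -> R) -> ((P -> P) -> R) -> R
all disciplines: ordered ✗ · linear ✗ · affine ✓ · relevant ✗ · unrestricted ✓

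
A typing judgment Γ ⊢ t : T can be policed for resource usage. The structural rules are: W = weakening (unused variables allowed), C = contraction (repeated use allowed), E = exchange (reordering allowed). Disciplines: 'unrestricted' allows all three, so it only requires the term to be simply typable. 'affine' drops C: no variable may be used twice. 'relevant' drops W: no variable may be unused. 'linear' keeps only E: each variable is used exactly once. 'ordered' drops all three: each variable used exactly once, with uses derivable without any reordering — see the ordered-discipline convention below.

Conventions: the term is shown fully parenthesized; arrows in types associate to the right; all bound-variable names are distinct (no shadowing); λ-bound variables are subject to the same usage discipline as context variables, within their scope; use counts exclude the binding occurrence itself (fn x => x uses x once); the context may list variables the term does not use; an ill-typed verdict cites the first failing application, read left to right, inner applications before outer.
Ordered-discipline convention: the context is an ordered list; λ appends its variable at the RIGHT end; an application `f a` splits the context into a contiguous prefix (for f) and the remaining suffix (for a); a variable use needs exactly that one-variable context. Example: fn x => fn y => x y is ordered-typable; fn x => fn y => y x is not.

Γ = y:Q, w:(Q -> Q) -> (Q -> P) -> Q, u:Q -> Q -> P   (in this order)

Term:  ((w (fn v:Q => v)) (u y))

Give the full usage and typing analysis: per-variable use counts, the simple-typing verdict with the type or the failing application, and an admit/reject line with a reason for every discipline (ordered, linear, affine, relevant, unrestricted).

counts: y ×1; w ×1; u ×1; v [bound] ×1
order of uses: w, v, u, y
typing: ✓ — Q
ordered: ✗ — needs exchange: uses follow w, v, u, y
linear: ✓ — each of y, w, u, v used exactly once
affine: ✓ — none of y, w, u, v used more than once
relevant: ✓ — at least one use each (y, w, u, v)
unrestricted: ✓ — type-checks (Q) and nothing is barred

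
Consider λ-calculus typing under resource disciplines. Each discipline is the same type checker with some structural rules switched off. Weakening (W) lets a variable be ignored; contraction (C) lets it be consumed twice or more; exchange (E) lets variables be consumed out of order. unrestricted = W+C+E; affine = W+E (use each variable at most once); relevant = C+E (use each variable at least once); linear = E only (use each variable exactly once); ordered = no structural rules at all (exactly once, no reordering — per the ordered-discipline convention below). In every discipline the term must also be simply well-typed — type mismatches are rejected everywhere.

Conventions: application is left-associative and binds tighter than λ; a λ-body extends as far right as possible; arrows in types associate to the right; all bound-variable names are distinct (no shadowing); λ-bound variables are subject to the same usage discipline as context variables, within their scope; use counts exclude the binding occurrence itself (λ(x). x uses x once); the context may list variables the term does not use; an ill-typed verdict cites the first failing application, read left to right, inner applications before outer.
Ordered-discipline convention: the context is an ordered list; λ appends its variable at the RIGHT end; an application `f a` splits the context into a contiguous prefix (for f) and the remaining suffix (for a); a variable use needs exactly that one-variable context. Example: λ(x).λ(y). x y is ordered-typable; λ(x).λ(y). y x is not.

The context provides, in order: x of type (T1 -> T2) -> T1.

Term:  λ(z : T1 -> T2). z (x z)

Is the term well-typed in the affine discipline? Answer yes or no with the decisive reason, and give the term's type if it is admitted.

no — z ×2 used more than once (contraction)
use counts: x=1, z (bound)=2
uses in reading order: z, x, z
typing: ✓ — (T1 -> T2) -> T2
all disciplines: ordered ✗ · linear ✗ · affine ✗ · relevant ✓ · unrestricted ✓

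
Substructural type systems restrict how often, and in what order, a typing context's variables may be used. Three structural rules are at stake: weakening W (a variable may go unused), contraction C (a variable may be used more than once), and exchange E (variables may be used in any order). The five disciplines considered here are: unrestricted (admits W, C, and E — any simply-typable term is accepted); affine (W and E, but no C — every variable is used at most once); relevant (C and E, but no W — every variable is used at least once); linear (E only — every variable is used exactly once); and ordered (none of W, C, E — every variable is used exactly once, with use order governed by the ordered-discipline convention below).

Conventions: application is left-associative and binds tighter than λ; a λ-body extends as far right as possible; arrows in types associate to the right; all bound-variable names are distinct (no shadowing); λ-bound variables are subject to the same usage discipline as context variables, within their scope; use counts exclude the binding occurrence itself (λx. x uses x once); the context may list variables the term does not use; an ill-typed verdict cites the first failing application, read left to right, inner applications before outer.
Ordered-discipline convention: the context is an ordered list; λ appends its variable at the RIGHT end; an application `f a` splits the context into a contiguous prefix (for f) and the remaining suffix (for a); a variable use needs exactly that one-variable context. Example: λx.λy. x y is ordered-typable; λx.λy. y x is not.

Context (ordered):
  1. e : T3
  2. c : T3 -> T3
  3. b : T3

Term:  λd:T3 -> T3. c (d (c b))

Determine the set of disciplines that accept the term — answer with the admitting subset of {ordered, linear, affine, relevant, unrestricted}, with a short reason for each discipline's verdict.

accepted by: unrestricted
variable uses: e=0, c=2, b=1, d (λ-bound)=1
order of uses: c, d, c, b
typing: well-typed — term : (T3 -> T3) -> T3
ordered ✗ (uses contraction: c ×2; e never used (weakening))
linear ✗ (uses contraction: c ×2; e never used (weakening))
affine ✗ (uses contraction: c ×2)
relevant ✗ (e never used (weakening))
unrestricted ✓ (typability at (T3 -> T3) -> T3 is all that's needed)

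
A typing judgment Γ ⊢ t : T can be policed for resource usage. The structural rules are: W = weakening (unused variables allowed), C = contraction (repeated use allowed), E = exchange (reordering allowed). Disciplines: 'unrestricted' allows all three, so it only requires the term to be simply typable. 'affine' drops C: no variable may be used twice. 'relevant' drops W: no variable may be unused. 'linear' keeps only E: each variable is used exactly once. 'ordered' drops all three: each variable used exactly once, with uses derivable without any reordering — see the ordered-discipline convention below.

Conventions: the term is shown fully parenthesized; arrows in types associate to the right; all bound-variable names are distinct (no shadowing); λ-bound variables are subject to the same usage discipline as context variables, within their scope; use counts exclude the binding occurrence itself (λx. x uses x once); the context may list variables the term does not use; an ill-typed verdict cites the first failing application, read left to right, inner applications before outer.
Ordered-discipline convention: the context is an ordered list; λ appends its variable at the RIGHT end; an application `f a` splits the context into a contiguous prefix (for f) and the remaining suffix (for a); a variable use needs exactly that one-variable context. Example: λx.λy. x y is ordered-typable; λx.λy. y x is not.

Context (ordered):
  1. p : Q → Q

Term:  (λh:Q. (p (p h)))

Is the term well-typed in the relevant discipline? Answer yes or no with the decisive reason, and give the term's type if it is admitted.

yes — at least one use each (p, h); term : Q → Q
variable uses: p: 2, h (λ-bound): 1
left-to-right use order: p, p, h
typing: well-typed at Q → Q
all disciplines: ordered ✗; linear ✗; affine ✗; relevant ✓; unrestricted ✓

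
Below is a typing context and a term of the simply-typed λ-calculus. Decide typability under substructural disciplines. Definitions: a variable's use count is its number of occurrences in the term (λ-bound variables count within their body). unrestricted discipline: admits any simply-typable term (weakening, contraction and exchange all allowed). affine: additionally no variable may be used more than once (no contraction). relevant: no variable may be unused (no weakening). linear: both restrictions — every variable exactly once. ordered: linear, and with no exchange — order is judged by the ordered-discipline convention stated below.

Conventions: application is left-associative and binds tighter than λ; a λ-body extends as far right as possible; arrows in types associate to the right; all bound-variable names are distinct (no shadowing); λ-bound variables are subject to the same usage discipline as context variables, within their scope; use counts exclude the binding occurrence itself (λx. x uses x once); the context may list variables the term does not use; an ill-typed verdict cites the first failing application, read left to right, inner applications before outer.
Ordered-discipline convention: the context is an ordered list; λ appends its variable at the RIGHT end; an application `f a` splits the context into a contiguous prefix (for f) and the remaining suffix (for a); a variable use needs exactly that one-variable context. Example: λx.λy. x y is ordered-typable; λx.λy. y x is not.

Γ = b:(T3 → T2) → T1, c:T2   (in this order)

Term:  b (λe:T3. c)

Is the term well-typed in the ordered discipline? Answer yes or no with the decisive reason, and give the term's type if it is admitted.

no — unused: e — weakening required
variable uses: b: 1, c: 1, e [bound]: 0
use order (left to right): b, c
typing: ✓ — T1
all disciplines: ordered ✗ · linear ✗ · affine ✓ · relevant ✗ · unrestricted ✓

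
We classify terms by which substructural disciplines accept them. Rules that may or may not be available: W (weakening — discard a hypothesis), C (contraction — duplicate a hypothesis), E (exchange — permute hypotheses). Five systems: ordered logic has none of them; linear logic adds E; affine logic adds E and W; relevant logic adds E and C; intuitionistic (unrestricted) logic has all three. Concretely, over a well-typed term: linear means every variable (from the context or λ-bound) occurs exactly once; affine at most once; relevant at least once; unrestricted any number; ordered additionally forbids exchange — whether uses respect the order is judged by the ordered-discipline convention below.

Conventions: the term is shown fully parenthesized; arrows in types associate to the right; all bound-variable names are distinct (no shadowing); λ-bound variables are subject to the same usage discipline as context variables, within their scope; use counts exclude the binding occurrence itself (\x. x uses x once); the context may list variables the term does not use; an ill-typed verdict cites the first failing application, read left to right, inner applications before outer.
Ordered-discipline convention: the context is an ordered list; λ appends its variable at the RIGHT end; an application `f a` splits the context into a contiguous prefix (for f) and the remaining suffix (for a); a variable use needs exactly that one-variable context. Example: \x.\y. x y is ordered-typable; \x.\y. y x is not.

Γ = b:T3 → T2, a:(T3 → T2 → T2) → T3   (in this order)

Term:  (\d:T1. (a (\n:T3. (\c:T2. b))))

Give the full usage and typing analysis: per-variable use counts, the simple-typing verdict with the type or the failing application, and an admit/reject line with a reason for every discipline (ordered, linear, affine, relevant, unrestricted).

variable uses: b: 1, a: 1, d [bound]: 0, n [bound]: 0, c [bound]: 0
uses in reading order: a, b
typing: ill-typed: argument of type T3 → T2 → T3 → T2 where T3 → T2 → T2 is required
ordered: ✗ — a type mismatch blocks all five
linear: ✗ — the type mismatch rejects it
affine: ✗ — not simply typable
relevant: ✗ — fails simple typing
unrestricted: ✗ — a type mismatch blocks all five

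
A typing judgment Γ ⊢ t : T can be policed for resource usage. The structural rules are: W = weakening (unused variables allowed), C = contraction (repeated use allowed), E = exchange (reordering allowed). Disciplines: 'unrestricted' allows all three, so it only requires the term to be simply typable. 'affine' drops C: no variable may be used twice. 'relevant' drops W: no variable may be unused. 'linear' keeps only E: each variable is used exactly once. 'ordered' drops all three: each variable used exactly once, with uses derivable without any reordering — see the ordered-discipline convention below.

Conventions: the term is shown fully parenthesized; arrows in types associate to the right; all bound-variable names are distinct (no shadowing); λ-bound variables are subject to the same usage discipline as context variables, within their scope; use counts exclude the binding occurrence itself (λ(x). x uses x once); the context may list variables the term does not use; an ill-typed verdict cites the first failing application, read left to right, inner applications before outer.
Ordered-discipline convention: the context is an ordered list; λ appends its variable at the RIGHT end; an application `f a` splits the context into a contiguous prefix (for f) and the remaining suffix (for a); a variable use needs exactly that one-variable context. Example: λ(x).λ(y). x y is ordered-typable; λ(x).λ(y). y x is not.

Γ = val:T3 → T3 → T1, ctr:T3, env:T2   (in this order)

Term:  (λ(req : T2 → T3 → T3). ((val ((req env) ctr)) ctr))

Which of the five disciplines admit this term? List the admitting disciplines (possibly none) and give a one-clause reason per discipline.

admitting disciplines: relevant, unrestricted
counts: val: 1×, ctr: 2×, env: 1×, req [bound]: 1×
left-to-right use order: val, req, env, ctr, ctr
typing: well-typed at (T2 → T3 → T3) → T1
ordered ✗ (repeated use of ctr ×2)
linear ✗ (repeated use of ctr ×2)
affine ✗ (repeated use of ctr ×2)
relevant ✓ (val, ctr, env, req: all used, weakening unneeded)
unrestricted ✓ (well-typed at (T2 → T3 → T3) → T1; no restrictions here)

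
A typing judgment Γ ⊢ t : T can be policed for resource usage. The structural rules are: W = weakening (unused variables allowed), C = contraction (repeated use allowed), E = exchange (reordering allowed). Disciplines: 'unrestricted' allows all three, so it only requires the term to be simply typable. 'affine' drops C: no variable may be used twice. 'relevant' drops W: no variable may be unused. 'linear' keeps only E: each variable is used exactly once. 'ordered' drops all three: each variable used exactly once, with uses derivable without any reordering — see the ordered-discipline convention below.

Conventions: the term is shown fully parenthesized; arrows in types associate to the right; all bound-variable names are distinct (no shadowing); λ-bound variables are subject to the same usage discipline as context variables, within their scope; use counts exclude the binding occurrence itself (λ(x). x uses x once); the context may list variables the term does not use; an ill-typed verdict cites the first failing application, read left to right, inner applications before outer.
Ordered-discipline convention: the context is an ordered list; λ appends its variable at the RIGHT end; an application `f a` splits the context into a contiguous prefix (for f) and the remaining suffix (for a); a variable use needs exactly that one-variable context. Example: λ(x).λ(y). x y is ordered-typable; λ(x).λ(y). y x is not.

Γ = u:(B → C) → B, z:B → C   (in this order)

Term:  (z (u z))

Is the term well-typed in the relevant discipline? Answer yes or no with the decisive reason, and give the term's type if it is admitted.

yes — none of u, z goes unused; term : C
variable uses: u: 1×, z: 2×
order of uses: z, u, z
typing: the term checks, with type C
per-discipline verdicts: ordered ✗, linear ✗, affine ✗, relevant ✓, unrestricted ✓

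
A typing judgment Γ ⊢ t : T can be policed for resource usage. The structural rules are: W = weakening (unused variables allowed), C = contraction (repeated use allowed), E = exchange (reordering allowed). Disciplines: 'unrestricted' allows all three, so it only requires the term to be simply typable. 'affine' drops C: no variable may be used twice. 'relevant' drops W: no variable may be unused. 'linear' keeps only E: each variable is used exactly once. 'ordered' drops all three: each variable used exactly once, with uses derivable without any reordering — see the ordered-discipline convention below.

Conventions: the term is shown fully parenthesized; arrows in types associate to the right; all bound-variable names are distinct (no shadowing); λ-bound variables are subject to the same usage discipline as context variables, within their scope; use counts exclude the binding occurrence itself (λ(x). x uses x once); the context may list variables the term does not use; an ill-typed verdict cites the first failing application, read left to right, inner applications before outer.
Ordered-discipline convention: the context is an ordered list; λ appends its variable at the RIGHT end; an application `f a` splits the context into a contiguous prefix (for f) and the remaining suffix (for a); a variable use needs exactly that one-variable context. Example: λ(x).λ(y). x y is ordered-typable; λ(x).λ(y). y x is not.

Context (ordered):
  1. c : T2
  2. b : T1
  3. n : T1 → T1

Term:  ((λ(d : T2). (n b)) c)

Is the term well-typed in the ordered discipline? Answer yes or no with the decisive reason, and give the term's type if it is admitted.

no — needs weakening: d unused
variable uses: c: 1; b: 1; n: 1; d (bound): 0
use order (left to right): n, b, c
typing: ✓ — T1
per-discipline verdicts: ordered ✗; linear ✗; affine ✓; relevant ✗; unrestricted ✓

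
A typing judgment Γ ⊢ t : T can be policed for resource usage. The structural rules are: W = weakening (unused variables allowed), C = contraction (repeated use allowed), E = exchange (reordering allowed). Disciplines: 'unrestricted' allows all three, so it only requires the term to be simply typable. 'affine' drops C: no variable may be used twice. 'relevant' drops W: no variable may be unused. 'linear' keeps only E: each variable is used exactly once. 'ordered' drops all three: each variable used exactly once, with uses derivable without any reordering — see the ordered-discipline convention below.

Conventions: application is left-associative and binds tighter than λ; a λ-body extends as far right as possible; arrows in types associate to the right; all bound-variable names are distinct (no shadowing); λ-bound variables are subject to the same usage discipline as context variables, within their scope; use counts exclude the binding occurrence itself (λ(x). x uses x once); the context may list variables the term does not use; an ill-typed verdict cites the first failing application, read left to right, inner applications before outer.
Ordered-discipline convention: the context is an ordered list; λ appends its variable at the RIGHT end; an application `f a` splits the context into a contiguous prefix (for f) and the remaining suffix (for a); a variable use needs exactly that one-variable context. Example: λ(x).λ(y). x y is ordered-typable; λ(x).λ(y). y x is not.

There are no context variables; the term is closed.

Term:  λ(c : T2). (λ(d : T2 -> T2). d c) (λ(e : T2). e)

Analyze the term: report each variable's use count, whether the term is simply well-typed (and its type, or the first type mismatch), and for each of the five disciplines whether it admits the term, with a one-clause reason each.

counts: c (λ-bound): 1×, d (λ-bound): 1×, e (λ-bound): 1×
order of uses: d, c, e
typing: well-typed at T2 -> T2
ordered: ✗ — use order d, c, e needs exchange
linear: ✓ — c, d, e: one use apiece
affine: ✓ — no duplicate uses among c, d, e
relevant: ✓ — at least one use each (c, d, e)
unrestricted: ✓ — type-checks (T2 -> T2) and nothing is barred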